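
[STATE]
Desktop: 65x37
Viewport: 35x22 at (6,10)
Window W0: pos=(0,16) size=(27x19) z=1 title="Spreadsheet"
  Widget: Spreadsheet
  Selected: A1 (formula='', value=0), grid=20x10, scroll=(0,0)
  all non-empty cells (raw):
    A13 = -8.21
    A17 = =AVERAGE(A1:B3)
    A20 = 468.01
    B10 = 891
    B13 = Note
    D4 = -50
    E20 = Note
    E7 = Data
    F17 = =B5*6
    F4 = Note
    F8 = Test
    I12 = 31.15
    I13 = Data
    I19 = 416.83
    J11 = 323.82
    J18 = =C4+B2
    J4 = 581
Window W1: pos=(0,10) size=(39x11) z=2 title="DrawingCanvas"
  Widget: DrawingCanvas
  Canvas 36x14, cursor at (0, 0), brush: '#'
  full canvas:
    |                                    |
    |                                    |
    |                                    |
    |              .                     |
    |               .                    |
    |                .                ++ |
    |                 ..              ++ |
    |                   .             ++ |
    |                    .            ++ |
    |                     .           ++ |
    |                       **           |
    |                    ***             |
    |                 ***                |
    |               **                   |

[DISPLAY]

━━━━━━━━━━━━━━━━━━━━━━━━━━━━━━━━┓  
ingCanvas                       ┃  
────────────────────────────────┨  
                                ┃  
                                ┃  
                                ┃  
         .                      ┃  
          .                     ┃  
           .                ++  ┃  
            ..              ++  ┃  
━━━━━━━━━━━━━━━━━━━━━━━━━━━━━━━━┛  
--------------------┃              
    [0]       0     ┃              
      0       0     ┃              
      0       0     ┃              
      0       0     ┃              
      0       0     ┃              
      0       0     ┃              
      0       0     ┃              
      0       0     ┃              
      0       0     ┃              
      0     891     ┃              


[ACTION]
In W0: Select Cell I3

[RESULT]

━━━━━━━━━━━━━━━━━━━━━━━━━━━━━━━━┓  
ingCanvas                       ┃  
────────────────────────────────┨  
                                ┃  
                                ┃  
                                ┃  
         .                      ┃  
          .                     ┃  
           .                ++  ┃  
            ..              ++  ┃  
━━━━━━━━━━━━━━━━━━━━━━━━━━━━━━━━┛  
--------------------┃              
      0       0     ┃              
      0       0     ┃              
      0       0     ┃              
      0       0     ┃              
      0       0     ┃              
      0       0     ┃              
      0       0     ┃              
      0       0     ┃              
      0       0     ┃              
      0     891     ┃              


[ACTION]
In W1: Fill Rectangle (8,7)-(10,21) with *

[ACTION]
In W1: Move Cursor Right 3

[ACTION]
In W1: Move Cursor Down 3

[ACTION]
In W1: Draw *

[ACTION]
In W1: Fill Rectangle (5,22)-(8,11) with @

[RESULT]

━━━━━━━━━━━━━━━━━━━━━━━━━━━━━━━━┓  
ingCanvas                       ┃  
────────────────────────────────┨  
                                ┃  
                                ┃  
                                ┃  
         .                      ┃  
          .                     ┃  
      @@@@@@@@@@@@          ++  ┃  
      @@@@@@@@@@@@          ++  ┃  
━━━━━━━━━━━━━━━━━━━━━━━━━━━━━━━━┛  
--------------------┃              
      0       0     ┃              
      0       0     ┃              
      0       0     ┃              
      0       0     ┃              
      0       0     ┃              
      0       0     ┃              
      0       0     ┃              
      0       0     ┃              
      0       0     ┃              
      0     891     ┃              


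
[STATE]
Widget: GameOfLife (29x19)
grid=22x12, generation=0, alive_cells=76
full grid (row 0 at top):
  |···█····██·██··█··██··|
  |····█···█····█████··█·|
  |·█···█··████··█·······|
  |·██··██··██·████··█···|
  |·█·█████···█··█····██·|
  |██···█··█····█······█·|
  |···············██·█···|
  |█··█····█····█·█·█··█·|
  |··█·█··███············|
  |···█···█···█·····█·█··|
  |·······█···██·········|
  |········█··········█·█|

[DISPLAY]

Gen: 0                       
···█····██·██··█··██··       
····█···█····█████··█·       
·█···█··████··█·······       
·██··██··██·████··█···       
·█·█████···█··█····██·       
██···█··█····█······█·       
···············██·█···       
█··█····█····█·█·█··█·       
··█·█··███············       
···█···█···█·····█·█··       
·······█···██·········       
········█··········█·█       
                             
                             
                             
                             
                             
                             


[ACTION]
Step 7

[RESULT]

Gen: 7                       
···██·················       
···█·█··███····█······       
··██·█·█·····█·█······       
·····███····██·█······       
····██·█····█·········       
············█·········       
··········████········       
······█·······██······       
█·██·██·█··█·███······       
·██··██·████··········       
······█·█·············       
·······██·············       
                             
                             
                             
                             
                             
                             


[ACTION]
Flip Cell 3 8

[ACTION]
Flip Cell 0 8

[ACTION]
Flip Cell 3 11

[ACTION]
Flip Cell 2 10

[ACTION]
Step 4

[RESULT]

Gen: 11                      
·········██████·······       
·············███······       
·██······█·····█······       
··██·█···██·█·········       
···████···█·█·········       
···█···██·████········       
·····███··███·██······       
····█··██·█···██······       
··█·██··██····██······       
·█·····█··············       
······█·██············       
··█···███·············       
                             
                             
                             
                             
                             
                             


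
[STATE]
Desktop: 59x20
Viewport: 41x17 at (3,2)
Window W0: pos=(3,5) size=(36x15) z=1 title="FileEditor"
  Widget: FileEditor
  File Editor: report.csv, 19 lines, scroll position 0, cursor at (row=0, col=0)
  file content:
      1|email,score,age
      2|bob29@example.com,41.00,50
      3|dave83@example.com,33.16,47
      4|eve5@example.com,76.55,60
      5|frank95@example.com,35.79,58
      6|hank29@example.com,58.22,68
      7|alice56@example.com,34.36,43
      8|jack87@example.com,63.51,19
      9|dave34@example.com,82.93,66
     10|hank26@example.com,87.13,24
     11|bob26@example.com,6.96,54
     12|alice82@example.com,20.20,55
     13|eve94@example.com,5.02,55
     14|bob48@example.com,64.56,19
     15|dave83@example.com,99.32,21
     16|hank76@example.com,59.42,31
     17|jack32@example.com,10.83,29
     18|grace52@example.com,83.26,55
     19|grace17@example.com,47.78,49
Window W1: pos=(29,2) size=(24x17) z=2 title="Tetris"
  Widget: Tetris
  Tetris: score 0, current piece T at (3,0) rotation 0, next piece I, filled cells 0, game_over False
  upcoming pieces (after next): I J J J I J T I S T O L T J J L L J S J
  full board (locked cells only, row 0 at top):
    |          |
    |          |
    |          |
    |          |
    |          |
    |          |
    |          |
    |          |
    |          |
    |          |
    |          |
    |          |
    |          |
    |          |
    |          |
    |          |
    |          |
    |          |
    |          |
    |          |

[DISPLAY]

                          ┏━━━━━━━━━━━━━━
                          ┃ Tetris       
                          ┠──────────────
┏━━━━━━━━━━━━━━━━━━━━━━━━━┃          │Nex
┃ FileEditor              ┃          │███
┠─────────────────────────┃          │   
┃█mail,score,age          ┃          │   
┃bob29@example.com,41.00,5┃          │   
┃dave83@example.com,33.16,┃          │   
┃eve5@example.com,76.55,60┃          │Sco
┃frank95@example.com,35.79┃          │0  
┃hank29@example.com,58.22,┃          │   
┃alice56@example.com,34.36┃          │   
┃jack87@example.com,63.51,┃          │   
┃dave34@example.com,82.93,┃          │   
┃hank26@example.com,87.13,┃          │   
┃bob26@example.com,6.96,54┗━━━━━━━━━━━━━━


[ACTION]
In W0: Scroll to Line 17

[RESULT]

                          ┏━━━━━━━━━━━━━━
                          ┃ Tetris       
                          ┠──────────────
┏━━━━━━━━━━━━━━━━━━━━━━━━━┃          │Nex
┃ FileEditor              ┃          │███
┠─────────────────────────┃          │   
┃dave34@example.com,82.93,┃          │   
┃hank26@example.com,87.13,┃          │   
┃bob26@example.com,6.96,54┃          │   
┃alice82@example.com,20.20┃          │Sco
┃eve94@example.com,5.02,55┃          │0  
┃bob48@example.com,64.56,1┃          │   
┃dave83@example.com,99.32,┃          │   
┃hank76@example.com,59.42,┃          │   
┃jack32@example.com,10.83,┃          │   
┃grace52@example.com,83.26┃          │   
┃grace17@example.com,47.78┗━━━━━━━━━━━━━━


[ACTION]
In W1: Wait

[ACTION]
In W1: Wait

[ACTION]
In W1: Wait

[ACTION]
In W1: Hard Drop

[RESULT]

                          ┏━━━━━━━━━━━━━━
                          ┃ Tetris       
                          ┠──────────────
┏━━━━━━━━━━━━━━━━━━━━━━━━━┃          │Nex
┃ FileEditor              ┃          │███
┠─────────────────────────┃          │   
┃dave34@example.com,82.93,┃          │   
┃hank26@example.com,87.13,┃          │   
┃bob26@example.com,6.96,54┃          │   
┃alice82@example.com,20.20┃          │Sco
┃eve94@example.com,5.02,55┃          │0  
┃bob48@example.com,64.56,1┃          │   
┃dave83@example.com,99.32,┃          │   
┃hank76@example.com,59.42,┃          │   
┃jack32@example.com,10.83,┃    ▒     │   
┃grace52@example.com,83.26┃   ▒▒▒    │   
┃grace17@example.com,47.78┗━━━━━━━━━━━━━━


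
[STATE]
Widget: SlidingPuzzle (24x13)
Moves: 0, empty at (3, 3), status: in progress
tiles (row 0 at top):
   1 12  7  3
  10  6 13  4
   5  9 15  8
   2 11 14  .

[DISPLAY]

┌────┬────┬────┬────┐   
│  1 │ 12 │  7 │  3 │   
├────┼────┼────┼────┤   
│ 10 │  6 │ 13 │  4 │   
├────┼────┼────┼────┤   
│  5 │  9 │ 15 │  8 │   
├────┼────┼────┼────┤   
│  2 │ 11 │ 14 │    │   
└────┴────┴────┴────┘   
Moves: 0                
                        
                        
                        


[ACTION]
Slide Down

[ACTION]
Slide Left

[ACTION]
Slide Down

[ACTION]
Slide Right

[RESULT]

┌────┬────┬────┬────┐   
│  1 │ 12 │  7 │  3 │   
├────┼────┼────┼────┤   
│ 10 │  6 │    │ 13 │   
├────┼────┼────┼────┤   
│  5 │  9 │ 15 │  4 │   
├────┼────┼────┼────┤   
│  2 │ 11 │ 14 │  8 │   
└────┴────┴────┴────┘   
Moves: 3                
                        
                        
                        


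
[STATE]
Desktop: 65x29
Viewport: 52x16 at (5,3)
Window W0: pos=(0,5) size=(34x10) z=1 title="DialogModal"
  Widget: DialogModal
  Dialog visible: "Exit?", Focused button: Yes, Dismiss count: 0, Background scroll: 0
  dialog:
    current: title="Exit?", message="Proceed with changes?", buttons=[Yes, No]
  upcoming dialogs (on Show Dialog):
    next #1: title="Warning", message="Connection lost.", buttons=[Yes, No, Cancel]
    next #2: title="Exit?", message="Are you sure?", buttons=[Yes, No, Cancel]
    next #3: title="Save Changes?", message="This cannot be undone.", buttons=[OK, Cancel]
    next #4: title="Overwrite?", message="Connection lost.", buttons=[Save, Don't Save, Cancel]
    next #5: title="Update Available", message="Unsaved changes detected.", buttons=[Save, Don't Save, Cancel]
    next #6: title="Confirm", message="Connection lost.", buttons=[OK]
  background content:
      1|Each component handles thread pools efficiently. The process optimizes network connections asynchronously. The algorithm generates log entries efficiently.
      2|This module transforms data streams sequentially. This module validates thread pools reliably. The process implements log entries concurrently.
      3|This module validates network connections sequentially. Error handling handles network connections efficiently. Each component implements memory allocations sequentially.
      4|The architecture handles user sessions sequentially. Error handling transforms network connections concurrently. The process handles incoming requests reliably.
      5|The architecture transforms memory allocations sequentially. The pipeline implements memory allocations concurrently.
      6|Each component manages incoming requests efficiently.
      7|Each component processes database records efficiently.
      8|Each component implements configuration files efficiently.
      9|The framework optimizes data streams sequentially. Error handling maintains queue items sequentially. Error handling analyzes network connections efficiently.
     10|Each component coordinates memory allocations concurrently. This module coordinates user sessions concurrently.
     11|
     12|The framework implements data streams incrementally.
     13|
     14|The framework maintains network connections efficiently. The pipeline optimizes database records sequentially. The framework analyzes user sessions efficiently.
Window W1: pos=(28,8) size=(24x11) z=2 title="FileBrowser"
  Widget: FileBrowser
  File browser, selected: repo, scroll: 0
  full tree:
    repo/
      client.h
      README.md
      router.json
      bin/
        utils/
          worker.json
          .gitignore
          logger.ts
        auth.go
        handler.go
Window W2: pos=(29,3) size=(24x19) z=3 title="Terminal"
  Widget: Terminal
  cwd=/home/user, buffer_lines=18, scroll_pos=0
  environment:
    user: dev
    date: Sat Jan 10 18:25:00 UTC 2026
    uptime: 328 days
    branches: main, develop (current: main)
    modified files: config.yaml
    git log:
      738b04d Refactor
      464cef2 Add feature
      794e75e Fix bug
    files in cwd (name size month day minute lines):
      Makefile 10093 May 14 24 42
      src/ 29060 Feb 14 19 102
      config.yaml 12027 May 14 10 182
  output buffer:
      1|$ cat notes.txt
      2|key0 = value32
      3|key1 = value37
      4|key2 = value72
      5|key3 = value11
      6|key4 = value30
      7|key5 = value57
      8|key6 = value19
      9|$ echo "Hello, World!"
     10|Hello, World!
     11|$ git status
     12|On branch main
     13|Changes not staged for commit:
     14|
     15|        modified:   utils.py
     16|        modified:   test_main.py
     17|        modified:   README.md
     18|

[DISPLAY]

                        ┏━━━━━━━━━━━━━━━━━━━━━━┓    
                        ┃ Terminal             ┃    
━━━━━━━━━━━━━━━━━━━━━━━━┠──────────────────────┨    
logModal                ┃$ cat notes.txt       ┃    
────────────────────────┃key0 = value32        ┃    
───────────────────────┏┃key1 = value37        ┃    
         Exit?         ┃┃key2 = value72        ┃    
 Proceed with changes? ┠┃key3 = value11        ┃    
       [Yes]  No       ┃┃key4 = value30        ┃    
───────────────────────┃┃key5 = value57        ┃    
 component manages inco┃┃key6 = value19        ┃    
━━━━━━━━━━━━━━━━━━━━━━━┃┃$ echo "Hello, World!"┃    
                       ┃┃Hello, World!         ┃    
                       ┃┃$ git status          ┃    
                       ┃┃On branch main        ┃    
                       ┗┃Changes not staged for┃    


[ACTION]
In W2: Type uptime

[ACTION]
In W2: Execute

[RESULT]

                        ┏━━━━━━━━━━━━━━━━━━━━━━┓    
                        ┃ Terminal             ┃    
━━━━━━━━━━━━━━━━━━━━━━━━┠──────────────────────┨    
logModal                ┃key5 = value57        ┃    
────────────────────────┃key6 = value19        ┃    
───────────────────────┏┃$ echo "Hello, World!"┃    
         Exit?         ┃┃Hello, World!         ┃    
 Proceed with changes? ┠┃$ git status          ┃    
       [Yes]  No       ┃┃On branch main        ┃    
───────────────────────┃┃Changes not staged for┃    
 component manages inco┃┃                      ┃    
━━━━━━━━━━━━━━━━━━━━━━━┃┃        modified:   ut┃    
                       ┃┃        modified:   te┃    
                       ┃┃        modified:   RE┃    
                       ┃┃                      ┃    
                       ┗┃$ uptime              ┃    


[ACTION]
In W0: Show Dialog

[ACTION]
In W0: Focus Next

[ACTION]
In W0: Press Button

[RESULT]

                        ┏━━━━━━━━━━━━━━━━━━━━━━┓    
                        ┃ Terminal             ┃    
━━━━━━━━━━━━━━━━━━━━━━━━┠──────────────────────┨    
logModal                ┃key5 = value57        ┃    
────────────────────────┃key6 = value19        ┃    
 component handles thre┏┃$ echo "Hello, World!"┃    
 module transforms data┃┃Hello, World!         ┃    
 module validates netwo┠┃$ git status          ┃    
architecture handles us┃┃On branch main        ┃    
architecture transforms┃┃Changes not staged for┃    
 component manages inco┃┃                      ┃    
━━━━━━━━━━━━━━━━━━━━━━━┃┃        modified:   ut┃    
                       ┃┃        modified:   te┃    
                       ┃┃        modified:   RE┃    
                       ┃┃                      ┃    
                       ┗┃$ uptime              ┃    


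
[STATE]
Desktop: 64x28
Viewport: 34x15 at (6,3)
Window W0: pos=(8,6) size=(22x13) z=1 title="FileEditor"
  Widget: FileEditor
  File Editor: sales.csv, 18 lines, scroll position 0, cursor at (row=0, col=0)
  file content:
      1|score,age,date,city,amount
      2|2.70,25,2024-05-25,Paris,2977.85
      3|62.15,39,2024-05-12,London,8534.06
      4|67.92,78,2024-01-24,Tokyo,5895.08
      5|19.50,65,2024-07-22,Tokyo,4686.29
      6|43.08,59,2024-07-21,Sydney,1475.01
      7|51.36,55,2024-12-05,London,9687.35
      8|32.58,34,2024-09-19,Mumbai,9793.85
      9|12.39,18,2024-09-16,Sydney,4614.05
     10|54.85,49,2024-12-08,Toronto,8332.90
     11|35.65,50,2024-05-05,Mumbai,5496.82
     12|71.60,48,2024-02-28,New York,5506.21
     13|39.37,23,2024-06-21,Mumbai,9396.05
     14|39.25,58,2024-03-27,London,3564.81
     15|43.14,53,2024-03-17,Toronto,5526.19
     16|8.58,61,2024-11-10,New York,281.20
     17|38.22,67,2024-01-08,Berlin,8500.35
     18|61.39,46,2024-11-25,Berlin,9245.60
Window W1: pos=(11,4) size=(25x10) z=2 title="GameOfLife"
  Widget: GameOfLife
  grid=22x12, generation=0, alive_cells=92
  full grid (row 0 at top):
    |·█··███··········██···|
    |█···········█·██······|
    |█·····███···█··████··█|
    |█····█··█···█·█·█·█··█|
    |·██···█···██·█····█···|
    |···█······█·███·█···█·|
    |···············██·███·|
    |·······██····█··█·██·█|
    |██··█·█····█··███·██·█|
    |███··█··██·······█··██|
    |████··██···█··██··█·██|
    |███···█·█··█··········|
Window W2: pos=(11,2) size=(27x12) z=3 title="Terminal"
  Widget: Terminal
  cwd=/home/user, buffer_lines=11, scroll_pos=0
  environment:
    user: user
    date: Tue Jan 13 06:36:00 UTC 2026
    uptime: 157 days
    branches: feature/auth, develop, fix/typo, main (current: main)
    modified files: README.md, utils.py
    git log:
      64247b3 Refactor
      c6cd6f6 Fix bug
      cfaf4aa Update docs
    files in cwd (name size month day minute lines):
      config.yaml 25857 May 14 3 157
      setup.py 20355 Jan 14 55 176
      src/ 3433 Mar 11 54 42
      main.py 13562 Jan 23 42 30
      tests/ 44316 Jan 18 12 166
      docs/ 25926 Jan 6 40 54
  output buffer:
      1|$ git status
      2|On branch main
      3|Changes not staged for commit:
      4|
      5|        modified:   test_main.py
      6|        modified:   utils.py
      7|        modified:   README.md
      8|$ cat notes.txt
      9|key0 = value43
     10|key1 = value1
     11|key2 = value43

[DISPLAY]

     ┃ Terminal                ┃  
     ┠─────────────────────────┨  
     ┃$ git status             ┃  
  ┏━━┃On branch main           ┃  
  ┃ F┃Changes not staged for co┃  
  ┠──┃                         ┃  
  ┃█c┃        modified:   test_┃  
  ┃2.┃        modified:   utils┃  
  ┃62┃        modified:   READM┃  
  ┃67┃$ cat notes.txt          ┃  
  ┃19┗━━━━━━━━━━━━━━━━━━━━━━━━━┛  
  ┃43.08,59,2024-07-21░┃          
  ┃51.36,55,2024-12-05░┃          
  ┃32.58,34,2024-09-19░┃          
  ┃12.39,18,2024-09-16▼┃          


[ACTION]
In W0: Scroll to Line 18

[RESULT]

     ┃ Terminal                ┃  
     ┠─────────────────────────┨  
     ┃$ git status             ┃  
  ┏━━┃On branch main           ┃  
  ┃ F┃Changes not staged for co┃  
  ┠──┃                         ┃  
  ┃54┃        modified:   test_┃  
  ┃35┃        modified:   utils┃  
  ┃71┃        modified:   READM┃  
  ┃39┃$ cat notes.txt          ┃  
  ┃39┗━━━━━━━━━━━━━━━━━━━━━━━━━┛  
  ┃43.14,53,2024-03-17░┃          
  ┃8.58,61,2024-11-10,░┃          
  ┃38.22,67,2024-01-08█┃          
  ┃61.39,46,2024-11-25▼┃          


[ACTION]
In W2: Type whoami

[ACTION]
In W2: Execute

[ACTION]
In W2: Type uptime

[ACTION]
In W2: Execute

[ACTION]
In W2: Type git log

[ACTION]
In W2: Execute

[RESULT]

     ┃ Terminal                ┃  
     ┠─────────────────────────┨  
     ┃user                     ┃  
  ┏━━┃$ uptime                 ┃  
  ┃ F┃ 10:00  up 157 days      ┃  
  ┠──┃$ git log                ┃  
  ┃54┃64247b3 Refactor         ┃  
  ┃35┃c6cd6f6 Fix bug          ┃  
  ┃71┃cfaf4aa Update docs      ┃  
  ┃39┃$ █                      ┃  
  ┃39┗━━━━━━━━━━━━━━━━━━━━━━━━━┛  
  ┃43.14,53,2024-03-17░┃          
  ┃8.58,61,2024-11-10,░┃          
  ┃38.22,67,2024-01-08█┃          
  ┃61.39,46,2024-11-25▼┃          


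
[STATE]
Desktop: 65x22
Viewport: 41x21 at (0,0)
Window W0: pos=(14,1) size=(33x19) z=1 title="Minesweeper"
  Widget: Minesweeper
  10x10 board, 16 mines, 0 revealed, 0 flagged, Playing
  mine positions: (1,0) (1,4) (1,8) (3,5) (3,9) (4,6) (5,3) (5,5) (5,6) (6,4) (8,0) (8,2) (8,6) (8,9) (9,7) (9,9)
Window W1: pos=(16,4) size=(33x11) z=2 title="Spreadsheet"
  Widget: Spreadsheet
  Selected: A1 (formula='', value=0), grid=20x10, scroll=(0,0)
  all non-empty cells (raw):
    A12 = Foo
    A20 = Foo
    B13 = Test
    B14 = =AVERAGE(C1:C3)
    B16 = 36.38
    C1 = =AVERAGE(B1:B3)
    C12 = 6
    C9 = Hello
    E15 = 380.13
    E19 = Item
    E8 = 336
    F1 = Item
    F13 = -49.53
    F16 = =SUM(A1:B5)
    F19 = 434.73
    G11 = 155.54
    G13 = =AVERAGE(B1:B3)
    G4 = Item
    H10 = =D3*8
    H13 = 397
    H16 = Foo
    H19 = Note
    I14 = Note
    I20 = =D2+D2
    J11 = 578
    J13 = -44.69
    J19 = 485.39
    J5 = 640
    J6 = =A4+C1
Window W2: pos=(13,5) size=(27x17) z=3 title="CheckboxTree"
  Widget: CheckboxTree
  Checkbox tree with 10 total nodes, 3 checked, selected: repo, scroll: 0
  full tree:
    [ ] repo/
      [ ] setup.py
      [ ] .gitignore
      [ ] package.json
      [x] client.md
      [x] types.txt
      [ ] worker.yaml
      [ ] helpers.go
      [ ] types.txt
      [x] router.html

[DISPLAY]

                                         
              ┏━━━━━━━━━━━━━━━━━━━━━━━━━━
              ┃ Minesweeper              
              ┠──────────────────────────
              ┃■┏━━━━━━━━━━━━━━━━━━━━━━━━
             ┏━━━━━━━━━━━━━━━━━━━━━━━━━┓ 
             ┃ CheckboxTree            ┃─
             ┠─────────────────────────┨ 
             ┃>[-] repo/               ┃C
             ┃   [ ] setup.py          ┃-
             ┃   [ ] .gitignore        ┃ 
             ┃   [ ] package.json      ┃ 
             ┃   [x] client.md         ┃ 
             ┃   [x] types.txt         ┃ 
             ┃   [ ] worker.yaml       ┃━
             ┃   [ ] helpers.go        ┃ 
             ┃   [ ] types.txt         ┃ 
             ┃   [x] router.html       ┃ 
             ┃                         ┃ 
             ┃                         ┃━
             ┃                         ┃ 


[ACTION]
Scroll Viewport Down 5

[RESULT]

              ┏━━━━━━━━━━━━━━━━━━━━━━━━━━
              ┃ Minesweeper              
              ┠──────────────────────────
              ┃■┏━━━━━━━━━━━━━━━━━━━━━━━━
             ┏━━━━━━━━━━━━━━━━━━━━━━━━━┓ 
             ┃ CheckboxTree            ┃─
             ┠─────────────────────────┨ 
             ┃>[-] repo/               ┃C
             ┃   [ ] setup.py          ┃-
             ┃   [ ] .gitignore        ┃ 
             ┃   [ ] package.json      ┃ 
             ┃   [x] client.md         ┃ 
             ┃   [x] types.txt         ┃ 
             ┃   [ ] worker.yaml       ┃━
             ┃   [ ] helpers.go        ┃ 
             ┃   [ ] types.txt         ┃ 
             ┃   [x] router.html       ┃ 
             ┃                         ┃ 
             ┃                         ┃━
             ┃                         ┃ 
             ┗━━━━━━━━━━━━━━━━━━━━━━━━━┛ 


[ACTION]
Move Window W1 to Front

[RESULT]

              ┏━━━━━━━━━━━━━━━━━━━━━━━━━━
              ┃ Minesweeper              
              ┠──────────────────────────
              ┃■┏━━━━━━━━━━━━━━━━━━━━━━━━
             ┏━━┃ Spreadsheet            
             ┃ C┠────────────────────────
             ┠──┃A1:                     
             ┃>[┃       A       B       C
             ┃  ┃------------------------
             ┃  ┃  1      [0]       0    
             ┃  ┃  2        0       0    
             ┃  ┃  3        0       0    
             ┃  ┃  4        0       0    
             ┃  ┗━━━━━━━━━━━━━━━━━━━━━━━━
             ┃   [ ] helpers.go        ┃ 
             ┃   [ ] types.txt         ┃ 
             ┃   [x] router.html       ┃ 
             ┃                         ┃ 
             ┃                         ┃━
             ┃                         ┃ 
             ┗━━━━━━━━━━━━━━━━━━━━━━━━━┛ 


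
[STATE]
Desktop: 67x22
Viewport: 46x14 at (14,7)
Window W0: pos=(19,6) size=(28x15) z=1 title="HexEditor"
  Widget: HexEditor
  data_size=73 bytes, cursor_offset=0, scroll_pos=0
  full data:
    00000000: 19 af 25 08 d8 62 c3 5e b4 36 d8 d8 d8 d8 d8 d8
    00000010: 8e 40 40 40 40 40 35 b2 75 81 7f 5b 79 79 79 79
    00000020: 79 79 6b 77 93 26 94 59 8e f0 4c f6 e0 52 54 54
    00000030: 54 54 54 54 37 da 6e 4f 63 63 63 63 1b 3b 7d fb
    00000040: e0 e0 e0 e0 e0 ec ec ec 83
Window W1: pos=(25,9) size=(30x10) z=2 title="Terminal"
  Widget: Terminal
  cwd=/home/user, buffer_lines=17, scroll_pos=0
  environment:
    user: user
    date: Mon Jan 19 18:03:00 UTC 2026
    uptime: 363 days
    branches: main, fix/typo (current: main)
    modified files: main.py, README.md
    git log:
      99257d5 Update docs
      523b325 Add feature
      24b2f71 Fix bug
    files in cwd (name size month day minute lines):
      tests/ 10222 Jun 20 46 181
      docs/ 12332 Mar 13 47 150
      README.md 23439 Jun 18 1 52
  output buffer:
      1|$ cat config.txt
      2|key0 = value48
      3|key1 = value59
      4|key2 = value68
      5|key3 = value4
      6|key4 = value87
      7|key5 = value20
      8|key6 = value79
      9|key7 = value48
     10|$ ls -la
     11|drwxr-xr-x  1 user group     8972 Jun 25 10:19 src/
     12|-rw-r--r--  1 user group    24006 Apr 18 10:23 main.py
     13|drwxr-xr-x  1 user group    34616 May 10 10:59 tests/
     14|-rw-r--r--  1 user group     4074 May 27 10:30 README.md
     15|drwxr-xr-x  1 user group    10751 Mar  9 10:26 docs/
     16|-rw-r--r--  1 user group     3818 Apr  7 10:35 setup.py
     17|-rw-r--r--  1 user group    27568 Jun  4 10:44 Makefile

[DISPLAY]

     ┃ HexEditor                ┃             
     ┠──────────────────────────┨             
     ┃00000┏━━━━━━━━━━━━━━━━━━━━━━━━━━━━┓     
     ┃00000┃ Terminal                   ┃     
     ┃00000┠────────────────────────────┨     
     ┃00000┃$ cat config.txt            ┃     
     ┃00000┃key0 = value48              ┃     
     ┃     ┃key1 = value59              ┃     
     ┃     ┃key2 = value68              ┃     
     ┃     ┃key3 = value4               ┃     
     ┃     ┃key4 = value87              ┃     
     ┃     ┗━━━━━━━━━━━━━━━━━━━━━━━━━━━━┛     
     ┃                          ┃             
     ┗━━━━━━━━━━━━━━━━━━━━━━━━━━┛             


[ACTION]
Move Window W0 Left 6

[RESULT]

 HexEditor                ┃                   
──────────────────────────┨                   
00000000  1┏━━━━━━━━━━━━━━━━━━━━━━━━━━━━┓     
00000010  8┃ Terminal                   ┃     
00000020  7┠────────────────────────────┨     
00000030  5┃$ cat config.txt            ┃     
00000040  e┃key0 = value48              ┃     
           ┃key1 = value59              ┃     
           ┃key2 = value68              ┃     
           ┃key3 = value4               ┃     
           ┃key4 = value87              ┃     
           ┗━━━━━━━━━━━━━━━━━━━━━━━━━━━━┛     
                          ┃                   
━━━━━━━━━━━━━━━━━━━━━━━━━━┛                   


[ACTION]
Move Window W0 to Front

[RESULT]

 HexEditor                ┃                   
──────────────────────────┨                   
00000000  19 af 25 08 d8 6┃━━━━━━━━━━━━━┓     
00000010  8e 40 40 40 40 4┃             ┃     
00000020  79 79 6b 77 93 2┃─────────────┨     
00000030  54 54 54 54 37 d┃t            ┃     
00000040  e0 e0 e0 e0 e0 e┃             ┃     
                          ┃             ┃     
                          ┃             ┃     
                          ┃             ┃     
                          ┃             ┃     
                          ┃━━━━━━━━━━━━━┛     
                          ┃                   
━━━━━━━━━━━━━━━━━━━━━━━━━━┛                   


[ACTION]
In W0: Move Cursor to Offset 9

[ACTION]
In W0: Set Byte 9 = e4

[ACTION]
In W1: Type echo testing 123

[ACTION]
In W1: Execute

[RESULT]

 HexEditor                ┃                   
──────────────────────────┨                   
00000000  19 af 25 08 d8 6┃━━━━━━━━━━━━━┓     
00000010  8e 40 40 40 40 4┃             ┃     
00000020  79 79 6b 77 93 2┃─────────────┨     
00000030  54 54 54 54 37 d┃ser group    ┃     
00000040  e0 e0 e0 e0 e0 e┃ser group    ┃     
                          ┃ser group    ┃     
                          ┃123          ┃     
                          ┃             ┃     
                          ┃             ┃     
                          ┃━━━━━━━━━━━━━┛     
                          ┃                   
━━━━━━━━━━━━━━━━━━━━━━━━━━┛                   


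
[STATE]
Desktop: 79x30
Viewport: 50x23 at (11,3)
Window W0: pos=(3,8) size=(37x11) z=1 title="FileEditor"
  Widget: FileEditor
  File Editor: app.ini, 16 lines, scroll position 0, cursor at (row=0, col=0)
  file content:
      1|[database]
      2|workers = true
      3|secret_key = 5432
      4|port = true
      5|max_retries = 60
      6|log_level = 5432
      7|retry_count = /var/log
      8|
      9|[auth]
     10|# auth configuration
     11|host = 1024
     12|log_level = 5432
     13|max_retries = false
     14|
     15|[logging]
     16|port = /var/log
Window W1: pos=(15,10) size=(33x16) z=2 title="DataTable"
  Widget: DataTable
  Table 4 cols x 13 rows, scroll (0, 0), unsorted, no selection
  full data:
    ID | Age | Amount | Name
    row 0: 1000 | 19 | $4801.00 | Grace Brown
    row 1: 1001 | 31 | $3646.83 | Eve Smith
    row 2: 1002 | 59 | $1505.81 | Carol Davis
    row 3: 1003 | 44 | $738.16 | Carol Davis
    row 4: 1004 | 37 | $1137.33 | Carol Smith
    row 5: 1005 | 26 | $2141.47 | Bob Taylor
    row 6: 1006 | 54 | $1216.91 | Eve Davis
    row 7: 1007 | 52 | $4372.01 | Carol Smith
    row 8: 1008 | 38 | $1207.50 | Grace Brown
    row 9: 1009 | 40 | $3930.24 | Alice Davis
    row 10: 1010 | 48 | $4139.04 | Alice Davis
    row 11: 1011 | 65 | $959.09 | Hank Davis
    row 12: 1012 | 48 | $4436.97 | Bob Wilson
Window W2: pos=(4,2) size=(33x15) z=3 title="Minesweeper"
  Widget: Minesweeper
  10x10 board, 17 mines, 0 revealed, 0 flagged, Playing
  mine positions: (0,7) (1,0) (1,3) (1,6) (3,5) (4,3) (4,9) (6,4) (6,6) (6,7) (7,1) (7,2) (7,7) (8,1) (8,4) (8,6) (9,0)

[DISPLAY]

weeper                   ┃                        
─────────────────────────┨                        
■■■■                     ┃                        
■■■■                     ┃                        
■■■■                     ┃                        
■■■■                     ┃━━┓                     
■■■■                     ┃  ┃                     
■■■■                     ┃━━━━━━━━━━┓             
■■■■                     ┃          ┃             
■■■■                     ┃──────────┨             
■■■■                     ┃e         ┃             
■■■■                     ┃────────  ┃             
                         ┃ce Brown  ┃             
━━━━━━━━━━━━━━━━━━━━━━━━━┛ Smith    ┃             
ount┃1002│59 │$1505.81│Carol Davis  ┃             
━━━━┃1003│44 │$738.16 │Carol Davis  ┃             
    ┃1004│37 │$1137.33│Carol Smith  ┃             
    ┃1005│26 │$2141.47│Bob Taylor   ┃             
    ┃1006│54 │$1216.91│Eve Davis    ┃             
    ┃1007│52 │$4372.01│Carol Smith  ┃             
    ┃1008│38 │$1207.50│Grace Brown  ┃             
    ┃1009│40 │$3930.24│Alice Davis  ┃             
    ┗━━━━━━━━━━━━━━━━━━━━━━━━━━━━━━━┛             


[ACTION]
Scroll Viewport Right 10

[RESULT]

               ┃                                  
───────────────┨                                  
               ┃                                  
               ┃                                  
               ┃                                  
               ┃━━┓                               
               ┃  ┃                               
               ┃━━━━━━━━━━┓                       
               ┃          ┃                       
               ┃──────────┨                       
               ┃e         ┃                       
               ┃────────  ┃                       
               ┃ce Brown  ┃                       
━━━━━━━━━━━━━━━┛ Smith    ┃                       
59 │$1505.81│Carol Davis  ┃                       
44 │$738.16 │Carol Davis  ┃                       
37 │$1137.33│Carol Smith  ┃                       
26 │$2141.47│Bob Taylor   ┃                       
54 │$1216.91│Eve Davis    ┃                       
52 │$4372.01│Carol Smith  ┃                       
38 │$1207.50│Grace Brown  ┃                       
40 │$3930.24│Alice Davis  ┃                       
━━━━━━━━━━━━━━━━━━━━━━━━━━┛                       


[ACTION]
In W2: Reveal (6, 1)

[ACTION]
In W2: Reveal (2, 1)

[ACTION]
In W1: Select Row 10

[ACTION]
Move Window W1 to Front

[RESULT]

               ┃                                  
───────────────┨                                  
               ┃                                  
               ┃                                  
               ┃                                  
               ┃━━┓                               
               ┃  ┃                               
━━━━━━━━━━━━━━━━━━━━━━━━━━┓                       
Table                     ┃                       
──────────────────────────┨                       
Age│Amount  │Name         ┃                       
───┼────────┼───────────  ┃                       
19 │$4801.00│Grace Brown  ┃                       
31 │$3646.83│Eve Smith    ┃                       
59 │$1505.81│Carol Davis  ┃                       
44 │$738.16 │Carol Davis  ┃                       
37 │$1137.33│Carol Smith  ┃                       
26 │$2141.47│Bob Taylor   ┃                       
54 │$1216.91│Eve Davis    ┃                       
52 │$4372.01│Carol Smith  ┃                       
38 │$1207.50│Grace Brown  ┃                       
40 │$3930.24│Alice Davis  ┃                       
━━━━━━━━━━━━━━━━━━━━━━━━━━┛                       
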